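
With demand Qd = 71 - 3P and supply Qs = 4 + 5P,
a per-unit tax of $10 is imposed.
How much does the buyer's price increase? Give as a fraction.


With a per-unit tax, the buyer's price increase depends on relative slopes.
Supply slope: d = 5, Demand slope: b = 3
Buyer's price increase = d * tax / (b + d)
= 5 * 10 / (3 + 5)
= 50 / 8 = 25/4

25/4


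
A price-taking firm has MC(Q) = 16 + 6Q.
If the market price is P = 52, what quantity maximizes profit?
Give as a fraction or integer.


In perfect competition, profit is maximized where P = MC.
52 = 16 + 6Q
36 = 6Q
Q* = 36/6 = 6

6


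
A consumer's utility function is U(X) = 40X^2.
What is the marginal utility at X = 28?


MU = dU/dX = 40*2*X^(2-1)
MU = 80*X^1
At X = 28:
MU = 80 * 28^1
MU = 80 * 28 = 2240

2240


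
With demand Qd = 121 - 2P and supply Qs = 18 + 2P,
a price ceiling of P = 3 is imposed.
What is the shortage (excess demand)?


At P = 3:
Qd = 121 - 2*3 = 115
Qs = 18 + 2*3 = 24
Shortage = Qd - Qs = 115 - 24 = 91

91


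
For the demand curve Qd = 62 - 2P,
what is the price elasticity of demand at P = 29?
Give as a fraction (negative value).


dQ/dP = -2
At P = 29: Q = 62 - 2*29 = 4
E = (dQ/dP)(P/Q) = (-2)(29/4) = -29/2

-29/2


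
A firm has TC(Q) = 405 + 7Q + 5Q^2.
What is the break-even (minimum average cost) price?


AC(Q) = 405/Q + 7 + 5Q
To minimize: dAC/dQ = -405/Q^2 + 5 = 0
Q^2 = 405/5 = 81
Q* = 9
Min AC = 405/9 + 7 + 5*9
Min AC = 45 + 7 + 45 = 97

97


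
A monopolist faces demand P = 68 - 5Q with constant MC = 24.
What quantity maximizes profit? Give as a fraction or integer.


TR = P*Q = (68 - 5Q)Q = 68Q - 5Q^2
MR = dTR/dQ = 68 - 10Q
Set MR = MC:
68 - 10Q = 24
44 = 10Q
Q* = 44/10 = 22/5

22/5


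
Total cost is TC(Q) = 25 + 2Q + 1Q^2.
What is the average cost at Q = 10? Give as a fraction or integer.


TC(10) = 25 + 2*10 + 1*10^2
TC(10) = 25 + 20 + 100 = 145
AC = TC/Q = 145/10 = 29/2

29/2


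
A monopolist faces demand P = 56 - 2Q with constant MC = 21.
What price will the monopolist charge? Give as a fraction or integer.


MR = 56 - 4Q
Set MR = MC: 56 - 4Q = 21
Q* = 35/4
Substitute into demand:
P* = 56 - 2*35/4 = 77/2

77/2


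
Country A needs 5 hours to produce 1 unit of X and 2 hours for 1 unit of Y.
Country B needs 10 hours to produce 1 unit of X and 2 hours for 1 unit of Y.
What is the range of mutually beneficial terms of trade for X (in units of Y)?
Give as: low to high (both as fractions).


Opportunity cost of X for Country A = hours_X / hours_Y = 5/2 = 5/2 units of Y
Opportunity cost of X for Country B = hours_X / hours_Y = 10/2 = 5 units of Y
Terms of trade must be between the two opportunity costs.
Range: 5/2 to 5

5/2 to 5


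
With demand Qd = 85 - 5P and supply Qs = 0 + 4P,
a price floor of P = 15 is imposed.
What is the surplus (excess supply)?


At P = 15:
Qd = 85 - 5*15 = 10
Qs = 0 + 4*15 = 60
Surplus = Qs - Qd = 60 - 10 = 50

50


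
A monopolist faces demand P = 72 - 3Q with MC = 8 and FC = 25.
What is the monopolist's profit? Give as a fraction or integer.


MR = MC: 72 - 6Q = 8
Q* = 32/3
P* = 72 - 3*32/3 = 40
Profit = (P* - MC)*Q* - FC
= (40 - 8)*32/3 - 25
= 32*32/3 - 25
= 1024/3 - 25 = 949/3

949/3


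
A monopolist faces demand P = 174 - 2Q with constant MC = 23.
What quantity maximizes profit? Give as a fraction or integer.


TR = P*Q = (174 - 2Q)Q = 174Q - 2Q^2
MR = dTR/dQ = 174 - 4Q
Set MR = MC:
174 - 4Q = 23
151 = 4Q
Q* = 151/4 = 151/4

151/4


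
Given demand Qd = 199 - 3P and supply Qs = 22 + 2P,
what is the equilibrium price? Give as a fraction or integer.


At equilibrium, Qd = Qs.
199 - 3P = 22 + 2P
199 - 22 = 3P + 2P
177 = 5P
P* = 177/5 = 177/5

177/5


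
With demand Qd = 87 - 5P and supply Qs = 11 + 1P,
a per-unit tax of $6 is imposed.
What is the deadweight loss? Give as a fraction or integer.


Pre-tax equilibrium quantity: Q* = 71/3
Post-tax equilibrium quantity: Q_tax = 56/3
Reduction in quantity: Q* - Q_tax = 5
DWL = (1/2) * tax * (Q* - Q_tax)
DWL = (1/2) * 6 * 5 = 15

15


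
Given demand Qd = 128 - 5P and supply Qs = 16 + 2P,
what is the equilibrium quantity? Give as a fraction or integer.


First find equilibrium price:
128 - 5P = 16 + 2P
P* = 112/7 = 16
Then substitute into demand:
Q* = 128 - 5 * 16 = 48

48


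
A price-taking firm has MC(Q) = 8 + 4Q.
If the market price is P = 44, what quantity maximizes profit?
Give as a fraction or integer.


In perfect competition, profit is maximized where P = MC.
44 = 8 + 4Q
36 = 4Q
Q* = 36/4 = 9

9


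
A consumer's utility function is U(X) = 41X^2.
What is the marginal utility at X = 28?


MU = dU/dX = 41*2*X^(2-1)
MU = 82*X^1
At X = 28:
MU = 82 * 28^1
MU = 82 * 28 = 2296

2296


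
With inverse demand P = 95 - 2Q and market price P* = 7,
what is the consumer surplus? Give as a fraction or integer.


Maximum willingness to pay (at Q=0): P_max = 95
Quantity demanded at P* = 7:
Q* = (95 - 7)/2 = 44
CS = (1/2) * Q* * (P_max - P*)
CS = (1/2) * 44 * (95 - 7)
CS = (1/2) * 44 * 88 = 1936

1936


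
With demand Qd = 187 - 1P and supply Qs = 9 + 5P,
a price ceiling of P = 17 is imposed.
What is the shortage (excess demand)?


At P = 17:
Qd = 187 - 1*17 = 170
Qs = 9 + 5*17 = 94
Shortage = Qd - Qs = 170 - 94 = 76

76


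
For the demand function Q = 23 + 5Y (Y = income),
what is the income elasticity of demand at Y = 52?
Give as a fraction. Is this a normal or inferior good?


dQ/dY = 5
At Y = 52: Q = 23 + 5*52 = 283
Ey = (dQ/dY)(Y/Q) = 5 * 52 / 283 = 260/283
Since Ey > 0, this is a normal good.

260/283 (normal good)


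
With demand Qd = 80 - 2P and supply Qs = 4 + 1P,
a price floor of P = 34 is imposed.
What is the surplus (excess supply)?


At P = 34:
Qd = 80 - 2*34 = 12
Qs = 4 + 1*34 = 38
Surplus = Qs - Qd = 38 - 12 = 26

26


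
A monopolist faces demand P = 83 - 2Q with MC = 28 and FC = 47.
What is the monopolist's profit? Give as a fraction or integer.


MR = MC: 83 - 4Q = 28
Q* = 55/4
P* = 83 - 2*55/4 = 111/2
Profit = (P* - MC)*Q* - FC
= (111/2 - 28)*55/4 - 47
= 55/2*55/4 - 47
= 3025/8 - 47 = 2649/8

2649/8


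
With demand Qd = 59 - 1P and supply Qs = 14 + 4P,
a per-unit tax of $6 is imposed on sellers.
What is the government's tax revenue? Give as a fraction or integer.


With tax on sellers, new supply: Qs' = 14 + 4(P - 6)
= 4P - 10
New equilibrium quantity:
Q_new = 226/5
Tax revenue = tax * Q_new = 6 * 226/5 = 1356/5

1356/5


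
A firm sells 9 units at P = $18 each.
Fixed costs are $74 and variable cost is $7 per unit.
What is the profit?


Total Revenue = P * Q = 18 * 9 = $162
Total Cost = FC + VC*Q = 74 + 7*9 = $137
Profit = TR - TC = 162 - 137 = $25

$25


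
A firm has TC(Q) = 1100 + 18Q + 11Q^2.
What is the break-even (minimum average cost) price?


AC(Q) = 1100/Q + 18 + 11Q
To minimize: dAC/dQ = -1100/Q^2 + 11 = 0
Q^2 = 1100/11 = 100
Q* = 10
Min AC = 1100/10 + 18 + 11*10
Min AC = 110 + 18 + 110 = 238

238


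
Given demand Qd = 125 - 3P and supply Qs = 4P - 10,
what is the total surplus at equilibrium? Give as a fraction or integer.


Find equilibrium: 125 - 3P = 4P - 10
125 + 10 = 7P
P* = 135/7 = 135/7
Q* = 4*135/7 - 10 = 470/7
Inverse demand: P = 125/3 - Q/3, so P_max = 125/3
Inverse supply: P = 5/2 + Q/4, so P_min = 5/2
CS = (1/2) * 470/7 * (125/3 - 135/7) = 110450/147
PS = (1/2) * 470/7 * (135/7 - 5/2) = 55225/98
TS = CS + PS = 110450/147 + 55225/98 = 55225/42

55225/42


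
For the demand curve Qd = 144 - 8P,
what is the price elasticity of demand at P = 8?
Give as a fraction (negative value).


dQ/dP = -8
At P = 8: Q = 144 - 8*8 = 80
E = (dQ/dP)(P/Q) = (-8)(8/80) = -4/5

-4/5


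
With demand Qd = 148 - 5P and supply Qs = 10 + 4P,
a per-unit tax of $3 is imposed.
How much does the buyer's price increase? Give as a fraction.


With a per-unit tax, the buyer's price increase depends on relative slopes.
Supply slope: d = 4, Demand slope: b = 5
Buyer's price increase = d * tax / (b + d)
= 4 * 3 / (5 + 4)
= 12 / 9 = 4/3

4/3


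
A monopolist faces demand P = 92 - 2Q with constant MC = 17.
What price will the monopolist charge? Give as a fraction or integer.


MR = 92 - 4Q
Set MR = MC: 92 - 4Q = 17
Q* = 75/4
Substitute into demand:
P* = 92 - 2*75/4 = 109/2

109/2


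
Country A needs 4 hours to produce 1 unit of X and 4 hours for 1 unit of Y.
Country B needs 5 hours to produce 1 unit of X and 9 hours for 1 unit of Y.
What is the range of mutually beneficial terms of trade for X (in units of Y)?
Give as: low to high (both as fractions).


Opportunity cost of X for Country A = hours_X / hours_Y = 4/4 = 1 units of Y
Opportunity cost of X for Country B = hours_X / hours_Y = 5/9 = 5/9 units of Y
Terms of trade must be between the two opportunity costs.
Range: 5/9 to 1

5/9 to 1


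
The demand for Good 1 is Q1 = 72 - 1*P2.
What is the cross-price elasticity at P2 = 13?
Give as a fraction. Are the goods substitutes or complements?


dQ1/dP2 = -1
At P2 = 13: Q1 = 72 - 1*13 = 59
Exy = (dQ1/dP2)(P2/Q1) = -1 * 13 / 59 = -13/59
Since Exy < 0, the goods are complements.

-13/59 (complements)


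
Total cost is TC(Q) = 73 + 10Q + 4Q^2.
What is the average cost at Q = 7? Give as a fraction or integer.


TC(7) = 73 + 10*7 + 4*7^2
TC(7) = 73 + 70 + 196 = 339
AC = TC/Q = 339/7 = 339/7

339/7


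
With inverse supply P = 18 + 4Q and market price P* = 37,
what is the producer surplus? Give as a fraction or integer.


Minimum supply price (at Q=0): P_min = 18
Quantity supplied at P* = 37:
Q* = (37 - 18)/4 = 19/4
PS = (1/2) * Q* * (P* - P_min)
PS = (1/2) * 19/4 * (37 - 18)
PS = (1/2) * 19/4 * 19 = 361/8

361/8


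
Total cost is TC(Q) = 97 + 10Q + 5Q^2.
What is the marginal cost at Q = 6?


MC = dTC/dQ = 10 + 2*5*Q
At Q = 6:
MC = 10 + 10*6
MC = 10 + 60 = 70

70


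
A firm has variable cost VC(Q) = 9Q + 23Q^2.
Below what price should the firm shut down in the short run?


AVC(Q) = VC(Q)/Q = 9 + 23Q
AVC is increasing in Q, so minimum AVC is at Q -> 0+.
Min AVC = 9
The firm should shut down if P < 9.

9


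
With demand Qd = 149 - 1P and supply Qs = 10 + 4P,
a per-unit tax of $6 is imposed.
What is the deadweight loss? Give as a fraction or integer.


Pre-tax equilibrium quantity: Q* = 606/5
Post-tax equilibrium quantity: Q_tax = 582/5
Reduction in quantity: Q* - Q_tax = 24/5
DWL = (1/2) * tax * (Q* - Q_tax)
DWL = (1/2) * 6 * 24/5 = 72/5

72/5


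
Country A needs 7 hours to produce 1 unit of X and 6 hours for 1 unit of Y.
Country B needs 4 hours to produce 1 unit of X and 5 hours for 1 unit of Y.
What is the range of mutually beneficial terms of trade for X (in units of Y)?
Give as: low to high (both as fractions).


Opportunity cost of X for Country A = hours_X / hours_Y = 7/6 = 7/6 units of Y
Opportunity cost of X for Country B = hours_X / hours_Y = 4/5 = 4/5 units of Y
Terms of trade must be between the two opportunity costs.
Range: 4/5 to 7/6

4/5 to 7/6


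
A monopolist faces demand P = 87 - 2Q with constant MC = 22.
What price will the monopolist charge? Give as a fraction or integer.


MR = 87 - 4Q
Set MR = MC: 87 - 4Q = 22
Q* = 65/4
Substitute into demand:
P* = 87 - 2*65/4 = 109/2

109/2


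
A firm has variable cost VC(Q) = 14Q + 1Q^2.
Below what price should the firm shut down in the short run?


AVC(Q) = VC(Q)/Q = 14 + 1Q
AVC is increasing in Q, so minimum AVC is at Q -> 0+.
Min AVC = 14
The firm should shut down if P < 14.

14


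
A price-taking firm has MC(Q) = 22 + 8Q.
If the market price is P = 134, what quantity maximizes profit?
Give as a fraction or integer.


In perfect competition, profit is maximized where P = MC.
134 = 22 + 8Q
112 = 8Q
Q* = 112/8 = 14

14


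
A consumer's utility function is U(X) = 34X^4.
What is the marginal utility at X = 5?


MU = dU/dX = 34*4*X^(4-1)
MU = 136*X^3
At X = 5:
MU = 136 * 5^3
MU = 136 * 125 = 17000

17000


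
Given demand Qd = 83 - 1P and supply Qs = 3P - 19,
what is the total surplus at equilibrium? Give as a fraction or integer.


Find equilibrium: 83 - 1P = 3P - 19
83 + 19 = 4P
P* = 102/4 = 51/2
Q* = 3*51/2 - 19 = 115/2
Inverse demand: P = 83 - Q/1, so P_max = 83
Inverse supply: P = 19/3 + Q/3, so P_min = 19/3
CS = (1/2) * 115/2 * (83 - 51/2) = 13225/8
PS = (1/2) * 115/2 * (51/2 - 19/3) = 13225/24
TS = CS + PS = 13225/8 + 13225/24 = 13225/6

13225/6


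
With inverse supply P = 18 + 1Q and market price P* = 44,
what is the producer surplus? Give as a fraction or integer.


Minimum supply price (at Q=0): P_min = 18
Quantity supplied at P* = 44:
Q* = (44 - 18)/1 = 26
PS = (1/2) * Q* * (P* - P_min)
PS = (1/2) * 26 * (44 - 18)
PS = (1/2) * 26 * 26 = 338

338


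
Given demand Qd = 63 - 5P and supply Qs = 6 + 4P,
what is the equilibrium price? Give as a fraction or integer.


At equilibrium, Qd = Qs.
63 - 5P = 6 + 4P
63 - 6 = 5P + 4P
57 = 9P
P* = 57/9 = 19/3

19/3


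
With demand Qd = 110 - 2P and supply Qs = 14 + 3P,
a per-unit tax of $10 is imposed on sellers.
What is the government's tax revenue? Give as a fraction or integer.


With tax on sellers, new supply: Qs' = 14 + 3(P - 10)
= 3P - 16
New equilibrium quantity:
Q_new = 298/5
Tax revenue = tax * Q_new = 10 * 298/5 = 596

596


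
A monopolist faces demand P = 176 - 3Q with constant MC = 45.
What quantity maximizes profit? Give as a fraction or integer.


TR = P*Q = (176 - 3Q)Q = 176Q - 3Q^2
MR = dTR/dQ = 176 - 6Q
Set MR = MC:
176 - 6Q = 45
131 = 6Q
Q* = 131/6 = 131/6

131/6


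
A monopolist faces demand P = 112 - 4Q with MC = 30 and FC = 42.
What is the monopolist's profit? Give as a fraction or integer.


MR = MC: 112 - 8Q = 30
Q* = 41/4
P* = 112 - 4*41/4 = 71
Profit = (P* - MC)*Q* - FC
= (71 - 30)*41/4 - 42
= 41*41/4 - 42
= 1681/4 - 42 = 1513/4

1513/4


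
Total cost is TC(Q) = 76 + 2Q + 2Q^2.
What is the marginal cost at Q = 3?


MC = dTC/dQ = 2 + 2*2*Q
At Q = 3:
MC = 2 + 4*3
MC = 2 + 12 = 14

14


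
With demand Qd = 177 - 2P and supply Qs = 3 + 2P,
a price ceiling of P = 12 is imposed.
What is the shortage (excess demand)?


At P = 12:
Qd = 177 - 2*12 = 153
Qs = 3 + 2*12 = 27
Shortage = Qd - Qs = 153 - 27 = 126

126


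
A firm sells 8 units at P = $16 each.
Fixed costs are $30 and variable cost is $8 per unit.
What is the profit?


Total Revenue = P * Q = 16 * 8 = $128
Total Cost = FC + VC*Q = 30 + 8*8 = $94
Profit = TR - TC = 128 - 94 = $34

$34


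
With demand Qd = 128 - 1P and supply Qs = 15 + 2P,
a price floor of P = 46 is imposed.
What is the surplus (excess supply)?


At P = 46:
Qd = 128 - 1*46 = 82
Qs = 15 + 2*46 = 107
Surplus = Qs - Qd = 107 - 82 = 25

25


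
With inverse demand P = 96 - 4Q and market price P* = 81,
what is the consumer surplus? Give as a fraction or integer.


Maximum willingness to pay (at Q=0): P_max = 96
Quantity demanded at P* = 81:
Q* = (96 - 81)/4 = 15/4
CS = (1/2) * Q* * (P_max - P*)
CS = (1/2) * 15/4 * (96 - 81)
CS = (1/2) * 15/4 * 15 = 225/8

225/8


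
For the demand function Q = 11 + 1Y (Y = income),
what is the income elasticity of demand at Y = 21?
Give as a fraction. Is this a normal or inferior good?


dQ/dY = 1
At Y = 21: Q = 11 + 1*21 = 32
Ey = (dQ/dY)(Y/Q) = 1 * 21 / 32 = 21/32
Since Ey > 0, this is a normal good.

21/32 (normal good)


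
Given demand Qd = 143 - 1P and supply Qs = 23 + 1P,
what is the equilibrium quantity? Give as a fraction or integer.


First find equilibrium price:
143 - 1P = 23 + 1P
P* = 120/2 = 60
Then substitute into demand:
Q* = 143 - 1 * 60 = 83

83


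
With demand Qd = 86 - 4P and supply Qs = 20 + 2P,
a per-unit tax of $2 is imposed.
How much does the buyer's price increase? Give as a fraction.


With a per-unit tax, the buyer's price increase depends on relative slopes.
Supply slope: d = 2, Demand slope: b = 4
Buyer's price increase = d * tax / (b + d)
= 2 * 2 / (4 + 2)
= 4 / 6 = 2/3

2/3


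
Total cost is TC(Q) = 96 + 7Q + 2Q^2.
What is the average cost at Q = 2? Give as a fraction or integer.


TC(2) = 96 + 7*2 + 2*2^2
TC(2) = 96 + 14 + 8 = 118
AC = TC/Q = 118/2 = 59

59


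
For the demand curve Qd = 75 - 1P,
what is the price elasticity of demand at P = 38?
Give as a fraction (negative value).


dQ/dP = -1
At P = 38: Q = 75 - 1*38 = 37
E = (dQ/dP)(P/Q) = (-1)(38/37) = -38/37

-38/37


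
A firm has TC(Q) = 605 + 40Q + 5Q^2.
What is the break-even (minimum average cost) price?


AC(Q) = 605/Q + 40 + 5Q
To minimize: dAC/dQ = -605/Q^2 + 5 = 0
Q^2 = 605/5 = 121
Q* = 11
Min AC = 605/11 + 40 + 5*11
Min AC = 55 + 40 + 55 = 150

150


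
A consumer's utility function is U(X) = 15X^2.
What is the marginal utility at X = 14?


MU = dU/dX = 15*2*X^(2-1)
MU = 30*X^1
At X = 14:
MU = 30 * 14^1
MU = 30 * 14 = 420

420


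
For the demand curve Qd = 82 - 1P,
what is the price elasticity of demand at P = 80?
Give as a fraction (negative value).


dQ/dP = -1
At P = 80: Q = 82 - 1*80 = 2
E = (dQ/dP)(P/Q) = (-1)(80/2) = -40

-40


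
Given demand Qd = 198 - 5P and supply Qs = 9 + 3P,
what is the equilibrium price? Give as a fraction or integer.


At equilibrium, Qd = Qs.
198 - 5P = 9 + 3P
198 - 9 = 5P + 3P
189 = 8P
P* = 189/8 = 189/8

189/8


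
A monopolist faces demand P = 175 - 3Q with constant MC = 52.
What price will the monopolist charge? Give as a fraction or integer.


MR = 175 - 6Q
Set MR = MC: 175 - 6Q = 52
Q* = 41/2
Substitute into demand:
P* = 175 - 3*41/2 = 227/2

227/2


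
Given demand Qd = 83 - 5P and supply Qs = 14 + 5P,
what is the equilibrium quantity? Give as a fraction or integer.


First find equilibrium price:
83 - 5P = 14 + 5P
P* = 69/10 = 69/10
Then substitute into demand:
Q* = 83 - 5 * 69/10 = 97/2

97/2


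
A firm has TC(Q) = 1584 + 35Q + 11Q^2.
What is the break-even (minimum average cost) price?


AC(Q) = 1584/Q + 35 + 11Q
To minimize: dAC/dQ = -1584/Q^2 + 11 = 0
Q^2 = 1584/11 = 144
Q* = 12
Min AC = 1584/12 + 35 + 11*12
Min AC = 132 + 35 + 132 = 299

299


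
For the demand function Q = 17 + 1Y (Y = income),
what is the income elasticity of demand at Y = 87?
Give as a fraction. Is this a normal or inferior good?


dQ/dY = 1
At Y = 87: Q = 17 + 1*87 = 104
Ey = (dQ/dY)(Y/Q) = 1 * 87 / 104 = 87/104
Since Ey > 0, this is a normal good.

87/104 (normal good)


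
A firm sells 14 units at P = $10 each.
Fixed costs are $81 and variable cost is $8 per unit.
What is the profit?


Total Revenue = P * Q = 10 * 14 = $140
Total Cost = FC + VC*Q = 81 + 8*14 = $193
Profit = TR - TC = 140 - 193 = $-53

$-53


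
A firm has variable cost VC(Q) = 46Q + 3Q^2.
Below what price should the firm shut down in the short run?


AVC(Q) = VC(Q)/Q = 46 + 3Q
AVC is increasing in Q, so minimum AVC is at Q -> 0+.
Min AVC = 46
The firm should shut down if P < 46.

46


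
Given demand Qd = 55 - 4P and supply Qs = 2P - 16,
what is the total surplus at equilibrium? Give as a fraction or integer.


Find equilibrium: 55 - 4P = 2P - 16
55 + 16 = 6P
P* = 71/6 = 71/6
Q* = 2*71/6 - 16 = 23/3
Inverse demand: P = 55/4 - Q/4, so P_max = 55/4
Inverse supply: P = 8 + Q/2, so P_min = 8
CS = (1/2) * 23/3 * (55/4 - 71/6) = 529/72
PS = (1/2) * 23/3 * (71/6 - 8) = 529/36
TS = CS + PS = 529/72 + 529/36 = 529/24

529/24


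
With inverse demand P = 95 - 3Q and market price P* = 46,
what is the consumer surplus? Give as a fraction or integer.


Maximum willingness to pay (at Q=0): P_max = 95
Quantity demanded at P* = 46:
Q* = (95 - 46)/3 = 49/3
CS = (1/2) * Q* * (P_max - P*)
CS = (1/2) * 49/3 * (95 - 46)
CS = (1/2) * 49/3 * 49 = 2401/6

2401/6


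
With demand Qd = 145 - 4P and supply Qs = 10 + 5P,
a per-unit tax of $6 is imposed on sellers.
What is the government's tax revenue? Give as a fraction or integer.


With tax on sellers, new supply: Qs' = 10 + 5(P - 6)
= 5P - 20
New equilibrium quantity:
Q_new = 215/3
Tax revenue = tax * Q_new = 6 * 215/3 = 430

430


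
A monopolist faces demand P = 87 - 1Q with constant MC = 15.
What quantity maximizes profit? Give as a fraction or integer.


TR = P*Q = (87 - 1Q)Q = 87Q - 1Q^2
MR = dTR/dQ = 87 - 2Q
Set MR = MC:
87 - 2Q = 15
72 = 2Q
Q* = 72/2 = 36

36


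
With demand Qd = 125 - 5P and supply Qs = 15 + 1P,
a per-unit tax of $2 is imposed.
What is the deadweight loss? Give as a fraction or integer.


Pre-tax equilibrium quantity: Q* = 100/3
Post-tax equilibrium quantity: Q_tax = 95/3
Reduction in quantity: Q* - Q_tax = 5/3
DWL = (1/2) * tax * (Q* - Q_tax)
DWL = (1/2) * 2 * 5/3 = 5/3

5/3


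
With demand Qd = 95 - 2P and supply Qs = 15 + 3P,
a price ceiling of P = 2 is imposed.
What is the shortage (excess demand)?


At P = 2:
Qd = 95 - 2*2 = 91
Qs = 15 + 3*2 = 21
Shortage = Qd - Qs = 91 - 21 = 70

70


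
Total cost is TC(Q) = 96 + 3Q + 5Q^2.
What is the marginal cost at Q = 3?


MC = dTC/dQ = 3 + 2*5*Q
At Q = 3:
MC = 3 + 10*3
MC = 3 + 30 = 33

33


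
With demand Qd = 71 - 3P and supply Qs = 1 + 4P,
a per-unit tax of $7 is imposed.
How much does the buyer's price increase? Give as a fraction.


With a per-unit tax, the buyer's price increase depends on relative slopes.
Supply slope: d = 4, Demand slope: b = 3
Buyer's price increase = d * tax / (b + d)
= 4 * 7 / (3 + 4)
= 28 / 7 = 4

4


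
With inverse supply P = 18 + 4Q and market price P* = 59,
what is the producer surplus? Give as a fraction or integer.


Minimum supply price (at Q=0): P_min = 18
Quantity supplied at P* = 59:
Q* = (59 - 18)/4 = 41/4
PS = (1/2) * Q* * (P* - P_min)
PS = (1/2) * 41/4 * (59 - 18)
PS = (1/2) * 41/4 * 41 = 1681/8

1681/8


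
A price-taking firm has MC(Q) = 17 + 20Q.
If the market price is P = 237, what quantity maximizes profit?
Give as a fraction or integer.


In perfect competition, profit is maximized where P = MC.
237 = 17 + 20Q
220 = 20Q
Q* = 220/20 = 11

11


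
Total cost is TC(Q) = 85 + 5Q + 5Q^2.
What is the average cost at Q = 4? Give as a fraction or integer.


TC(4) = 85 + 5*4 + 5*4^2
TC(4) = 85 + 20 + 80 = 185
AC = TC/Q = 185/4 = 185/4

185/4


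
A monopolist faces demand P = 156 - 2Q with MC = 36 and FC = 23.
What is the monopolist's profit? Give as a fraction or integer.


MR = MC: 156 - 4Q = 36
Q* = 30
P* = 156 - 2*30 = 96
Profit = (P* - MC)*Q* - FC
= (96 - 36)*30 - 23
= 60*30 - 23
= 1800 - 23 = 1777

1777


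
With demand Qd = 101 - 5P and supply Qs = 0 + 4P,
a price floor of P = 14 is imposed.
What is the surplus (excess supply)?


At P = 14:
Qd = 101 - 5*14 = 31
Qs = 0 + 4*14 = 56
Surplus = Qs - Qd = 56 - 31 = 25

25


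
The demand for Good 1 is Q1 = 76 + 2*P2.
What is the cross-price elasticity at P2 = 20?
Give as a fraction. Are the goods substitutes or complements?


dQ1/dP2 = 2
At P2 = 20: Q1 = 76 + 2*20 = 116
Exy = (dQ1/dP2)(P2/Q1) = 2 * 20 / 116 = 10/29
Since Exy > 0, the goods are substitutes.

10/29 (substitutes)


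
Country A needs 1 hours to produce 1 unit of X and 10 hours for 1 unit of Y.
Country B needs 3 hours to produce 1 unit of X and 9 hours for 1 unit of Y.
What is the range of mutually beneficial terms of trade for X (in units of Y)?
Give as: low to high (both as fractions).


Opportunity cost of X for Country A = hours_X / hours_Y = 1/10 = 1/10 units of Y
Opportunity cost of X for Country B = hours_X / hours_Y = 3/9 = 1/3 units of Y
Terms of trade must be between the two opportunity costs.
Range: 1/10 to 1/3

1/10 to 1/3


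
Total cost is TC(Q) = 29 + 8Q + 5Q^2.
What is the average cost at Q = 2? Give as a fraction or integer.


TC(2) = 29 + 8*2 + 5*2^2
TC(2) = 29 + 16 + 20 = 65
AC = TC/Q = 65/2 = 65/2

65/2


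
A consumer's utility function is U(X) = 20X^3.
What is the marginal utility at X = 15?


MU = dU/dX = 20*3*X^(3-1)
MU = 60*X^2
At X = 15:
MU = 60 * 15^2
MU = 60 * 225 = 13500

13500


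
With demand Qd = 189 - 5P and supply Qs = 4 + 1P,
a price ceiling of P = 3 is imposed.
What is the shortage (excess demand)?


At P = 3:
Qd = 189 - 5*3 = 174
Qs = 4 + 1*3 = 7
Shortage = Qd - Qs = 174 - 7 = 167

167


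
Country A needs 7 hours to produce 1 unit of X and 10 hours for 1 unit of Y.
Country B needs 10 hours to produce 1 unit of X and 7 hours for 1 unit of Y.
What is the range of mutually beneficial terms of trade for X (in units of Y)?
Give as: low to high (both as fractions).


Opportunity cost of X for Country A = hours_X / hours_Y = 7/10 = 7/10 units of Y
Opportunity cost of X for Country B = hours_X / hours_Y = 10/7 = 10/7 units of Y
Terms of trade must be between the two opportunity costs.
Range: 7/10 to 10/7

7/10 to 10/7


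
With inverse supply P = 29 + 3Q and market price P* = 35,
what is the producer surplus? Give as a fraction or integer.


Minimum supply price (at Q=0): P_min = 29
Quantity supplied at P* = 35:
Q* = (35 - 29)/3 = 2
PS = (1/2) * Q* * (P* - P_min)
PS = (1/2) * 2 * (35 - 29)
PS = (1/2) * 2 * 6 = 6

6


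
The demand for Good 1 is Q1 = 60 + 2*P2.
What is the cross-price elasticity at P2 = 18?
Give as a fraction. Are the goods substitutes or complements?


dQ1/dP2 = 2
At P2 = 18: Q1 = 60 + 2*18 = 96
Exy = (dQ1/dP2)(P2/Q1) = 2 * 18 / 96 = 3/8
Since Exy > 0, the goods are substitutes.

3/8 (substitutes)


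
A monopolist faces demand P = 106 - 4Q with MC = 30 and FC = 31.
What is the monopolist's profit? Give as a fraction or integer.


MR = MC: 106 - 8Q = 30
Q* = 19/2
P* = 106 - 4*19/2 = 68
Profit = (P* - MC)*Q* - FC
= (68 - 30)*19/2 - 31
= 38*19/2 - 31
= 361 - 31 = 330

330


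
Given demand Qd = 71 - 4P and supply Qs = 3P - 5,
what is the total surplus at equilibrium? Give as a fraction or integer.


Find equilibrium: 71 - 4P = 3P - 5
71 + 5 = 7P
P* = 76/7 = 76/7
Q* = 3*76/7 - 5 = 193/7
Inverse demand: P = 71/4 - Q/4, so P_max = 71/4
Inverse supply: P = 5/3 + Q/3, so P_min = 5/3
CS = (1/2) * 193/7 * (71/4 - 76/7) = 37249/392
PS = (1/2) * 193/7 * (76/7 - 5/3) = 37249/294
TS = CS + PS = 37249/392 + 37249/294 = 37249/168

37249/168


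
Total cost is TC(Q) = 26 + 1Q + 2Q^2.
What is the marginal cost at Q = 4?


MC = dTC/dQ = 1 + 2*2*Q
At Q = 4:
MC = 1 + 4*4
MC = 1 + 16 = 17

17


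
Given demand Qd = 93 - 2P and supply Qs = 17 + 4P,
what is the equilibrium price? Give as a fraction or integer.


At equilibrium, Qd = Qs.
93 - 2P = 17 + 4P
93 - 17 = 2P + 4P
76 = 6P
P* = 76/6 = 38/3

38/3


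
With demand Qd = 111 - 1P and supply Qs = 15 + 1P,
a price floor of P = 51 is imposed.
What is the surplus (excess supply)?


At P = 51:
Qd = 111 - 1*51 = 60
Qs = 15 + 1*51 = 66
Surplus = Qs - Qd = 66 - 60 = 6

6


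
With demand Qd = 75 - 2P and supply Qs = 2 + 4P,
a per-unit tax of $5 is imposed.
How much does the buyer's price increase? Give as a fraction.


With a per-unit tax, the buyer's price increase depends on relative slopes.
Supply slope: d = 4, Demand slope: b = 2
Buyer's price increase = d * tax / (b + d)
= 4 * 5 / (2 + 4)
= 20 / 6 = 10/3

10/3


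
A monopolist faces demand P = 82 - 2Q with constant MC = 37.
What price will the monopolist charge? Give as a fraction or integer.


MR = 82 - 4Q
Set MR = MC: 82 - 4Q = 37
Q* = 45/4
Substitute into demand:
P* = 82 - 2*45/4 = 119/2

119/2


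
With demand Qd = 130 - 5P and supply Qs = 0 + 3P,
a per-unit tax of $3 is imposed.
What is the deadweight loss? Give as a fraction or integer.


Pre-tax equilibrium quantity: Q* = 195/4
Post-tax equilibrium quantity: Q_tax = 345/8
Reduction in quantity: Q* - Q_tax = 45/8
DWL = (1/2) * tax * (Q* - Q_tax)
DWL = (1/2) * 3 * 45/8 = 135/16

135/16


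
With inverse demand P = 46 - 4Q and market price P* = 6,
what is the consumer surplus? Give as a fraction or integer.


Maximum willingness to pay (at Q=0): P_max = 46
Quantity demanded at P* = 6:
Q* = (46 - 6)/4 = 10
CS = (1/2) * Q* * (P_max - P*)
CS = (1/2) * 10 * (46 - 6)
CS = (1/2) * 10 * 40 = 200

200


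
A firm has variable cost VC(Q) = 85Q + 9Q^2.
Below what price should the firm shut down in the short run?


AVC(Q) = VC(Q)/Q = 85 + 9Q
AVC is increasing in Q, so minimum AVC is at Q -> 0+.
Min AVC = 85
The firm should shut down if P < 85.

85


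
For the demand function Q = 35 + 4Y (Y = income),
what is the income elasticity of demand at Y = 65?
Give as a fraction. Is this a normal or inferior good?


dQ/dY = 4
At Y = 65: Q = 35 + 4*65 = 295
Ey = (dQ/dY)(Y/Q) = 4 * 65 / 295 = 52/59
Since Ey > 0, this is a normal good.

52/59 (normal good)


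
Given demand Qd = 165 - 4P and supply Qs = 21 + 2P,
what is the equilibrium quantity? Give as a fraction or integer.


First find equilibrium price:
165 - 4P = 21 + 2P
P* = 144/6 = 24
Then substitute into demand:
Q* = 165 - 4 * 24 = 69

69


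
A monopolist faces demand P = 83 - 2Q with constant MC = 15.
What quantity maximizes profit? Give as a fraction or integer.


TR = P*Q = (83 - 2Q)Q = 83Q - 2Q^2
MR = dTR/dQ = 83 - 4Q
Set MR = MC:
83 - 4Q = 15
68 = 4Q
Q* = 68/4 = 17

17


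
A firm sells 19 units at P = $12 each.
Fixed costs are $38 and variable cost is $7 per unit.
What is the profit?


Total Revenue = P * Q = 12 * 19 = $228
Total Cost = FC + VC*Q = 38 + 7*19 = $171
Profit = TR - TC = 228 - 171 = $57

$57


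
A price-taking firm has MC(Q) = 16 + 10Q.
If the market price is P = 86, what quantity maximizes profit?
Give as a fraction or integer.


In perfect competition, profit is maximized where P = MC.
86 = 16 + 10Q
70 = 10Q
Q* = 70/10 = 7

7


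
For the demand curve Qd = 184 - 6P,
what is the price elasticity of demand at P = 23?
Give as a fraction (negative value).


dQ/dP = -6
At P = 23: Q = 184 - 6*23 = 46
E = (dQ/dP)(P/Q) = (-6)(23/46) = -3

-3


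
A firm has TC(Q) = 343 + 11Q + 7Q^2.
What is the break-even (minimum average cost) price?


AC(Q) = 343/Q + 11 + 7Q
To minimize: dAC/dQ = -343/Q^2 + 7 = 0
Q^2 = 343/7 = 49
Q* = 7
Min AC = 343/7 + 11 + 7*7
Min AC = 49 + 11 + 49 = 109

109


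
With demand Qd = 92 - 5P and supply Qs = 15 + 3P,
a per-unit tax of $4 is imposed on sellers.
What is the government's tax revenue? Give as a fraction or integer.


With tax on sellers, new supply: Qs' = 15 + 3(P - 4)
= 3 + 3P
New equilibrium quantity:
Q_new = 291/8
Tax revenue = tax * Q_new = 4 * 291/8 = 291/2

291/2


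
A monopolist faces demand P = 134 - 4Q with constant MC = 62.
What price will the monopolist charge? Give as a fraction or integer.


MR = 134 - 8Q
Set MR = MC: 134 - 8Q = 62
Q* = 9
Substitute into demand:
P* = 134 - 4*9 = 98

98


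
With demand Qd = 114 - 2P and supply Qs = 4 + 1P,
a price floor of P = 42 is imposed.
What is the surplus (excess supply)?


At P = 42:
Qd = 114 - 2*42 = 30
Qs = 4 + 1*42 = 46
Surplus = Qs - Qd = 46 - 30 = 16

16


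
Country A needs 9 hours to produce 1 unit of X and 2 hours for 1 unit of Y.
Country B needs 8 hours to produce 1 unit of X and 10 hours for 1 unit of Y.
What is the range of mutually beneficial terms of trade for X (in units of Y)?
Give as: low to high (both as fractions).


Opportunity cost of X for Country A = hours_X / hours_Y = 9/2 = 9/2 units of Y
Opportunity cost of X for Country B = hours_X / hours_Y = 8/10 = 4/5 units of Y
Terms of trade must be between the two opportunity costs.
Range: 4/5 to 9/2

4/5 to 9/2


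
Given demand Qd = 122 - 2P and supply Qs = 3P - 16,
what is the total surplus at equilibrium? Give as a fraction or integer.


Find equilibrium: 122 - 2P = 3P - 16
122 + 16 = 5P
P* = 138/5 = 138/5
Q* = 3*138/5 - 16 = 334/5
Inverse demand: P = 61 - Q/2, so P_max = 61
Inverse supply: P = 16/3 + Q/3, so P_min = 16/3
CS = (1/2) * 334/5 * (61 - 138/5) = 27889/25
PS = (1/2) * 334/5 * (138/5 - 16/3) = 55778/75
TS = CS + PS = 27889/25 + 55778/75 = 27889/15

27889/15


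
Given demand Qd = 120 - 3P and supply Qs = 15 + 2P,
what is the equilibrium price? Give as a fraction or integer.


At equilibrium, Qd = Qs.
120 - 3P = 15 + 2P
120 - 15 = 3P + 2P
105 = 5P
P* = 105/5 = 21

21


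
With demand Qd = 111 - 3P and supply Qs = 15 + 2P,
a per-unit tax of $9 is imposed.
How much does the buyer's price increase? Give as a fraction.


With a per-unit tax, the buyer's price increase depends on relative slopes.
Supply slope: d = 2, Demand slope: b = 3
Buyer's price increase = d * tax / (b + d)
= 2 * 9 / (3 + 2)
= 18 / 5 = 18/5

18/5


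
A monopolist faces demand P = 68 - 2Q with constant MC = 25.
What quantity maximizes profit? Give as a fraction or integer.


TR = P*Q = (68 - 2Q)Q = 68Q - 2Q^2
MR = dTR/dQ = 68 - 4Q
Set MR = MC:
68 - 4Q = 25
43 = 4Q
Q* = 43/4 = 43/4

43/4


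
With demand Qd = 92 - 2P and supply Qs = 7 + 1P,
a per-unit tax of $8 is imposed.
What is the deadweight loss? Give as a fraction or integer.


Pre-tax equilibrium quantity: Q* = 106/3
Post-tax equilibrium quantity: Q_tax = 30
Reduction in quantity: Q* - Q_tax = 16/3
DWL = (1/2) * tax * (Q* - Q_tax)
DWL = (1/2) * 8 * 16/3 = 64/3

64/3


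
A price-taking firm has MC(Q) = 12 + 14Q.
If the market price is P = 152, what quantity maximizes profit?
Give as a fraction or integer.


In perfect competition, profit is maximized where P = MC.
152 = 12 + 14Q
140 = 14Q
Q* = 140/14 = 10

10


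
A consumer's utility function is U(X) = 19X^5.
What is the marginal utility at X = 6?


MU = dU/dX = 19*5*X^(5-1)
MU = 95*X^4
At X = 6:
MU = 95 * 6^4
MU = 95 * 1296 = 123120

123120


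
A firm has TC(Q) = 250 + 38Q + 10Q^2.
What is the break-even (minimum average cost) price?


AC(Q) = 250/Q + 38 + 10Q
To minimize: dAC/dQ = -250/Q^2 + 10 = 0
Q^2 = 250/10 = 25
Q* = 5
Min AC = 250/5 + 38 + 10*5
Min AC = 50 + 38 + 50 = 138

138


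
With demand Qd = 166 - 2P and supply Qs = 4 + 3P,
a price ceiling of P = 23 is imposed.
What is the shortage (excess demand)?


At P = 23:
Qd = 166 - 2*23 = 120
Qs = 4 + 3*23 = 73
Shortage = Qd - Qs = 120 - 73 = 47

47


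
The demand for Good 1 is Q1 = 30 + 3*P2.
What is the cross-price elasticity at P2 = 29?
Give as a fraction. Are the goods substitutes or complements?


dQ1/dP2 = 3
At P2 = 29: Q1 = 30 + 3*29 = 117
Exy = (dQ1/dP2)(P2/Q1) = 3 * 29 / 117 = 29/39
Since Exy > 0, the goods are substitutes.

29/39 (substitutes)


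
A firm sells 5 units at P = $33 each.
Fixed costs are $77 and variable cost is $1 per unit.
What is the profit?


Total Revenue = P * Q = 33 * 5 = $165
Total Cost = FC + VC*Q = 77 + 1*5 = $82
Profit = TR - TC = 165 - 82 = $83

$83


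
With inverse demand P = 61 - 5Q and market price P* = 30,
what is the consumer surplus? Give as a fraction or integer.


Maximum willingness to pay (at Q=0): P_max = 61
Quantity demanded at P* = 30:
Q* = (61 - 30)/5 = 31/5
CS = (1/2) * Q* * (P_max - P*)
CS = (1/2) * 31/5 * (61 - 30)
CS = (1/2) * 31/5 * 31 = 961/10

961/10


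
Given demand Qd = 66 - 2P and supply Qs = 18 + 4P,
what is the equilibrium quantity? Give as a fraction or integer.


First find equilibrium price:
66 - 2P = 18 + 4P
P* = 48/6 = 8
Then substitute into demand:
Q* = 66 - 2 * 8 = 50

50


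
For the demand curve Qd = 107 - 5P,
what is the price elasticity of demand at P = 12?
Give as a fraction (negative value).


dQ/dP = -5
At P = 12: Q = 107 - 5*12 = 47
E = (dQ/dP)(P/Q) = (-5)(12/47) = -60/47

-60/47


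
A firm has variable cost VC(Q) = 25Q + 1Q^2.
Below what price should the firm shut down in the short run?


AVC(Q) = VC(Q)/Q = 25 + 1Q
AVC is increasing in Q, so minimum AVC is at Q -> 0+.
Min AVC = 25
The firm should shut down if P < 25.

25


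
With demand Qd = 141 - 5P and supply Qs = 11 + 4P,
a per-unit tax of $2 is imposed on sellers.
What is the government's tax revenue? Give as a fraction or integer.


With tax on sellers, new supply: Qs' = 11 + 4(P - 2)
= 3 + 4P
New equilibrium quantity:
Q_new = 193/3
Tax revenue = tax * Q_new = 2 * 193/3 = 386/3

386/3


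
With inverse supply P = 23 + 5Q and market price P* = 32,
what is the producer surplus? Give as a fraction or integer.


Minimum supply price (at Q=0): P_min = 23
Quantity supplied at P* = 32:
Q* = (32 - 23)/5 = 9/5
PS = (1/2) * Q* * (P* - P_min)
PS = (1/2) * 9/5 * (32 - 23)
PS = (1/2) * 9/5 * 9 = 81/10

81/10


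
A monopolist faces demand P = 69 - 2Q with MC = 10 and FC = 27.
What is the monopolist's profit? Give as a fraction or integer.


MR = MC: 69 - 4Q = 10
Q* = 59/4
P* = 69 - 2*59/4 = 79/2
Profit = (P* - MC)*Q* - FC
= (79/2 - 10)*59/4 - 27
= 59/2*59/4 - 27
= 3481/8 - 27 = 3265/8

3265/8


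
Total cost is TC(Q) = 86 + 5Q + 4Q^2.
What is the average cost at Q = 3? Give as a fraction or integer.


TC(3) = 86 + 5*3 + 4*3^2
TC(3) = 86 + 15 + 36 = 137
AC = TC/Q = 137/3 = 137/3

137/3


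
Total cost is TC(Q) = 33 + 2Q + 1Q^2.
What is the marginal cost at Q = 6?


MC = dTC/dQ = 2 + 2*1*Q
At Q = 6:
MC = 2 + 2*6
MC = 2 + 12 = 14

14


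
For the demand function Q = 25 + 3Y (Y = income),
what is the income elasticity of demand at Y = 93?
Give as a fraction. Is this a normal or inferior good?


dQ/dY = 3
At Y = 93: Q = 25 + 3*93 = 304
Ey = (dQ/dY)(Y/Q) = 3 * 93 / 304 = 279/304
Since Ey > 0, this is a normal good.

279/304 (normal good)


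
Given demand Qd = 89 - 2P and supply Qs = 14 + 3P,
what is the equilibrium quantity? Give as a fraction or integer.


First find equilibrium price:
89 - 2P = 14 + 3P
P* = 75/5 = 15
Then substitute into demand:
Q* = 89 - 2 * 15 = 59

59


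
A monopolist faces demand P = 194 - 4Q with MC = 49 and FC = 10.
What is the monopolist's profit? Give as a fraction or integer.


MR = MC: 194 - 8Q = 49
Q* = 145/8
P* = 194 - 4*145/8 = 243/2
Profit = (P* - MC)*Q* - FC
= (243/2 - 49)*145/8 - 10
= 145/2*145/8 - 10
= 21025/16 - 10 = 20865/16

20865/16


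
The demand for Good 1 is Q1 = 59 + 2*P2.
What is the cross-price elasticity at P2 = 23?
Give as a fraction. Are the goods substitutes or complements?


dQ1/dP2 = 2
At P2 = 23: Q1 = 59 + 2*23 = 105
Exy = (dQ1/dP2)(P2/Q1) = 2 * 23 / 105 = 46/105
Since Exy > 0, the goods are substitutes.

46/105 (substitutes)


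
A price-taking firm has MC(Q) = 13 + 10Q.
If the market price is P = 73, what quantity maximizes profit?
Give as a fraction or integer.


In perfect competition, profit is maximized where P = MC.
73 = 13 + 10Q
60 = 10Q
Q* = 60/10 = 6

6


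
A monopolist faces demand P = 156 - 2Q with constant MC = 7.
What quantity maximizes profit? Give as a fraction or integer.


TR = P*Q = (156 - 2Q)Q = 156Q - 2Q^2
MR = dTR/dQ = 156 - 4Q
Set MR = MC:
156 - 4Q = 7
149 = 4Q
Q* = 149/4 = 149/4

149/4


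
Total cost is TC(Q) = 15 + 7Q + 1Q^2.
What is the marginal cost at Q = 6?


MC = dTC/dQ = 7 + 2*1*Q
At Q = 6:
MC = 7 + 2*6
MC = 7 + 12 = 19

19


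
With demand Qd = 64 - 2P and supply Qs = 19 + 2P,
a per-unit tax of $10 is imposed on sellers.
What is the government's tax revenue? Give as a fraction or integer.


With tax on sellers, new supply: Qs' = 19 + 2(P - 10)
= 2P - 1
New equilibrium quantity:
Q_new = 63/2
Tax revenue = tax * Q_new = 10 * 63/2 = 315

315


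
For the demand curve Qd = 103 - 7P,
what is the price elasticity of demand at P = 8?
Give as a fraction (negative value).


dQ/dP = -7
At P = 8: Q = 103 - 7*8 = 47
E = (dQ/dP)(P/Q) = (-7)(8/47) = -56/47

-56/47


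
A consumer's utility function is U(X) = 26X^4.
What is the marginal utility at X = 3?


MU = dU/dX = 26*4*X^(4-1)
MU = 104*X^3
At X = 3:
MU = 104 * 3^3
MU = 104 * 27 = 2808

2808


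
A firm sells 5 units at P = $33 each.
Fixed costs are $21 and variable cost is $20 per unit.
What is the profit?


Total Revenue = P * Q = 33 * 5 = $165
Total Cost = FC + VC*Q = 21 + 20*5 = $121
Profit = TR - TC = 165 - 121 = $44

$44


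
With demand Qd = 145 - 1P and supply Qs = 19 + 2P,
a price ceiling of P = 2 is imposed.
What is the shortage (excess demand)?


At P = 2:
Qd = 145 - 1*2 = 143
Qs = 19 + 2*2 = 23
Shortage = Qd - Qs = 143 - 23 = 120

120


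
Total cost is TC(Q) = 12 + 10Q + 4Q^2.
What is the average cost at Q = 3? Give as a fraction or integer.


TC(3) = 12 + 10*3 + 4*3^2
TC(3) = 12 + 30 + 36 = 78
AC = TC/Q = 78/3 = 26

26


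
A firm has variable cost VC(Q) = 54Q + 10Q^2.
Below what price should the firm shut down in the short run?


AVC(Q) = VC(Q)/Q = 54 + 10Q
AVC is increasing in Q, so minimum AVC is at Q -> 0+.
Min AVC = 54
The firm should shut down if P < 54.

54
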